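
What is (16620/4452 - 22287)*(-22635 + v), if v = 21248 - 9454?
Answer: 89623544372/371 ≈ 2.4157e+8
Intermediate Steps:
v = 11794
(16620/4452 - 22287)*(-22635 + v) = (16620/4452 - 22287)*(-22635 + 11794) = (16620*(1/4452) - 22287)*(-10841) = (1385/371 - 22287)*(-10841) = -8267092/371*(-10841) = 89623544372/371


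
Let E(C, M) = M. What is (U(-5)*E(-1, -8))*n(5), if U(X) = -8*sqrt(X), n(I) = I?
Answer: 320*I*sqrt(5) ≈ 715.54*I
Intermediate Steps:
(U(-5)*E(-1, -8))*n(5) = (-8*I*sqrt(5)*(-8))*5 = (64*I*sqrt(5))*5 = 320*I*sqrt(5)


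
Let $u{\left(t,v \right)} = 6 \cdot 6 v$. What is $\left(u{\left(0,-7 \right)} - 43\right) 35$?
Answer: $-10325$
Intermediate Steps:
$u{\left(t,v \right)} = 36 v$
$\left(u{\left(0,-7 \right)} - 43\right) 35 = \left(36 \left(-7\right) - 43\right) 35 = \left(-252 - 43\right) 35 = \left(-295\right) 35 = -10325$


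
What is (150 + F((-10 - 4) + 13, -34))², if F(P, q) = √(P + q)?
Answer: (150 + I*√35)² ≈ 22465.0 + 1774.8*I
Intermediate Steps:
(150 + F((-10 - 4) + 13, -34))² = (150 + √(((-10 - 4) + 13) - 34))² = (150 + √((-14 + 13) - 34))² = (150 + √(-1 - 34))² = (150 + √(-35))² = (150 + I*√35)²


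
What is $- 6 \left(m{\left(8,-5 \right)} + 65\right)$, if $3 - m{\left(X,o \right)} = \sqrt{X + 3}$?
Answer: $-408 + 6 \sqrt{11} \approx -388.1$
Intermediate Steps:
$m{\left(X,o \right)} = 3 - \sqrt{3 + X}$ ($m{\left(X,o \right)} = 3 - \sqrt{X + 3} = 3 - \sqrt{3 + X}$)
$- 6 \left(m{\left(8,-5 \right)} + 65\right) = - 6 \left(\left(3 - \sqrt{3 + 8}\right) + 65\right) = - 6 \left(\left(3 - \sqrt{11}\right) + 65\right) = - 6 \left(68 - \sqrt{11}\right) = -408 + 6 \sqrt{11}$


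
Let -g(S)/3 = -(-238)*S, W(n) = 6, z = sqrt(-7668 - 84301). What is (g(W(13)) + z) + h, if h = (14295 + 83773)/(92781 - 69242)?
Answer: -100743008/23539 + I*sqrt(91969) ≈ -4279.8 + 303.26*I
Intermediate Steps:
z = I*sqrt(91969) (z = sqrt(-91969) = I*sqrt(91969) ≈ 303.26*I)
h = 98068/23539 ≈ 4.1662
g(S) = -714*S (g(S) = -(-21)*(-34*S) = -714*S)
(g(W(13)) + z) + h = (-714*6 + I*sqrt(91969)) + 98068/23539 = (-4284 + I*sqrt(91969)) + 98068/23539 = -100743008/23539 + I*sqrt(91969)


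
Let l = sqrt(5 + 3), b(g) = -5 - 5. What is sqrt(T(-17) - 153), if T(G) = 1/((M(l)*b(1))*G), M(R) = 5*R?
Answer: sqrt(-17686800 + 34*sqrt(2))/340 ≈ 12.369*I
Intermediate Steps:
b(g) = -10
l = 2*sqrt(2) (l = sqrt(8) = 2*sqrt(2) ≈ 2.8284)
T(G) = -sqrt(2)/(200*G) (T(G) = 1/(((5*(2*sqrt(2)))*(-10))*G) = 1/(((10*sqrt(2))*(-10))*G) = 1/((-100*sqrt(2))*G) = 1/(-100*G*sqrt(2)) = -sqrt(2)/(200*G))
sqrt(T(-17) - 153) = sqrt(-1/200*sqrt(2)/(-17) - 153) = sqrt(-1/200*sqrt(2)*(-1/17) - 153) = sqrt(sqrt(2)/3400 - 153) = sqrt(-153 + sqrt(2)/3400)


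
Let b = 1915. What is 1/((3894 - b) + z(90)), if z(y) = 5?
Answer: 1/1984 ≈ 0.00050403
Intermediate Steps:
1/((3894 - b) + z(90)) = 1/((3894 - 1*1915) + 5) = 1/((3894 - 1915) + 5) = 1/(1979 + 5) = 1/1984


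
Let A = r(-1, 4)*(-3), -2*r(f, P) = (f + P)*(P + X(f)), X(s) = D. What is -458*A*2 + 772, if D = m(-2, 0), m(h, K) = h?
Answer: -7472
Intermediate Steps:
D = -2
X(s) = -2
r(f, P) = -(-2 + P)*(P + f)/2 (r(f, P) = -(f + P)*(P - 2)/2 = -(P + f)*(-2 + P)/2 = -(-2 + P)*(P + f)/2)
A = 9 (A = (4 - 1 - ½*4² - ½*4*(-1))*(-3) = (4 - 1 - ½*16 + 2)*(-3) = (4 - 1 - 8 + 2)*(-3) = -3*(-3) = 9)
-458*A*2 + 772 = -4122*2 + 772 = -458*18 + 772 = -8244 + 772 = -7472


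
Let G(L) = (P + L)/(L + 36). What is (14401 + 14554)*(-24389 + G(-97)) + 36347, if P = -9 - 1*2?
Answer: -43071848888/61 ≈ -7.0610e+8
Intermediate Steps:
P = -11 (P = -9 - 2 = -11)
G(L) = (-11 + L)/(36 + L) (G(L) = (-11 + L)/(L + 36) = (-11 + L)/(36 + L))
(14401 + 14554)*(-24389 + G(-97)) + 36347 = (14401 + 14554)*(-24389 + (-11 - 97)/(36 - 97)) + 36347 = 28955*(-24389 - 108/(-61)) + 36347 = 28955*(-24389 - 1/61*(-108)) + 36347 = 28955*(-24389 + 108/61) + 36347 = 28955*(-1487621/61) + 36347 = -43074066055/61 + 36347 = -43071848888/61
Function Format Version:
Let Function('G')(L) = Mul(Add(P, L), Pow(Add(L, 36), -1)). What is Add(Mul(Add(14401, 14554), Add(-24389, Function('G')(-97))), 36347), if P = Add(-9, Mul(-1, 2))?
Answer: Rational(-43071848888, 61) ≈ -7.0610e+8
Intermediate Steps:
P = -11 (P = Add(-9, -2) = -11)
Function('G')(L) = Mul(Pow(Add(36, L), -1), Add(-11, L)) (Function('G')(L) = Mul(Add(-11, L), Pow(Add(L, 36), -1)) = Mul(Add(-11, L), Pow(Add(36, L), -1)) = Mul(Pow(Add(36, L), -1), Add(-11, L)))
Add(Mul(Add(14401, 14554), Add(-24389, Function('G')(-97))), 36347) = Add(Mul(Add(14401, 14554), Add(-24389, Mul(Pow(Add(36, -97), -1), Add(-11, -97)))), 36347) = Add(Mul(28955, Add(-24389, Mul(Pow(-61, -1), -108))), 36347) = Add(Mul(28955, Add(-24389, Mul(Rational(-1, 61), -108))), 36347) = Add(Mul(28955, Add(-24389, Rational(108, 61))), 36347) = Add(Mul(28955, Rational(-1487621, 61)), 36347) = Add(Rational(-43074066055, 61), 36347) = Rational(-43071848888, 61)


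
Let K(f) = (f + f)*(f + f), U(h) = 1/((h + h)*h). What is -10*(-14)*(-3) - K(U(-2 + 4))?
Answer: -6721/16 ≈ -420.06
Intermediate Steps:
U(h) = 1/(2*h²) (U(h) = 1/(((2*h))*h) = (1/(2*h))/h = 1/(2*h²))
K(f) = 4*f² (K(f) = (2*f)*(2*f) = 4*f²)
-10*(-14)*(-3) - K(U(-2 + 4)) = -10*(-14)*(-3) - 4*(1/(2*(-2 + 4)²))² = 140*(-3) - 4*((½)/2²)² = -420 - 4*((½)*(¼))² = -420 - 4*(⅛)² = -420 - 4/64 = -420 - 1*1/16 = -420 - 1/16 = -6721/16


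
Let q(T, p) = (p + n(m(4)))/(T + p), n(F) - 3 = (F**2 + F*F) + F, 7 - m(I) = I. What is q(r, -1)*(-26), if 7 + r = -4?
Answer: 299/6 ≈ 49.833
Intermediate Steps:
r = -11 (r = -7 - 4 = -11)
m(I) = 7 - I
n(F) = 3 + F + 2*F**2 (n(F) = 3 + ((F**2 + F*F) + F) = 3 + ((F**2 + F**2) + F) = 3 + (2*F**2 + F) = 3 + (F + 2*F**2) = 3 + F + 2*F**2)
q(T, p) = (24 + p)/(T + p) (q(T, p) = (p + (3 + (7 - 1*4) + 2*(7 - 1*4)**2))/(T + p) = (p + (3 + (7 - 4) + 2*(7 - 4)**2))/(T + p) = (p + (3 + 3 + 2*3**2))/(T + p) = (p + (3 + 3 + 2*9))/(T + p) = (p + (3 + 3 + 18))/(T + p) = (p + 24)/(T + p) = (24 + p)/(T + p))
q(r, -1)*(-26) = ((24 - 1)/(-11 - 1))*(-26) = (23/(-12))*(-26) = -1/12*23*(-26) = -23/12*(-26) = 299/6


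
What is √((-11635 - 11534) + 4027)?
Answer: I*√19142 ≈ 138.35*I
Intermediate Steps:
√((-11635 - 11534) + 4027) = √(-23169 + 4027) = √(-19142) = I*√19142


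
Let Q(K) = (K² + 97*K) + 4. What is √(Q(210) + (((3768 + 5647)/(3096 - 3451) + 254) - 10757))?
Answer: 3*√30214902/71 ≈ 232.26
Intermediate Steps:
Q(K) = 4 + K² + 97*K
√(Q(210) + (((3768 + 5647)/(3096 - 3451) + 254) - 10757)) = √((4 + 210² + 97*210) + (((3768 + 5647)/(3096 - 3451) + 254) - 10757)) = √((4 + 44100 + 20370) + ((9415/(-355) + 254) - 10757)) = √(64474 + ((9415*(-1/355) + 254) - 10757)) = √(64474 + ((-1883/71 + 254) - 10757)) = √(64474 + (16151/71 - 10757)) = √(64474 - 747596/71) = √(3830058/71) = 3*√30214902/71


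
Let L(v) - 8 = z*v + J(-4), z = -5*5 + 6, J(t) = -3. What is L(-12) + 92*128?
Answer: 12009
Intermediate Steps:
z = -19 (z = -25 + 6 = -19)
L(v) = 5 - 19*v (L(v) = 8 + (-19*v - 3) = 8 + (-3 - 19*v) = 5 - 19*v)
L(-12) + 92*128 = (5 - 19*(-12)) + 92*128 = (5 + 228) + 11776 = 233 + 11776 = 12009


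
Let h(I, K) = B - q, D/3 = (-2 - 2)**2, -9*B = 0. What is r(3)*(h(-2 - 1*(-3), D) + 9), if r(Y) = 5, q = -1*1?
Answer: 50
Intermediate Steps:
B = 0 (B = -1/9*0 = 0)
q = -1
D = 48 (D = 3*(-2 - 2)**2 = 3*(-4)**2 = 3*16 = 48)
h(I, K) = 1 (h(I, K) = 0 - 1*(-1) = 0 + 1 = 1)
r(3)*(h(-2 - 1*(-3), D) + 9) = 5*(1 + 9) = 5*10 = 50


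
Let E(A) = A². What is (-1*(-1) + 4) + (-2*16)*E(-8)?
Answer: -2043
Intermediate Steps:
(-1*(-1) + 4) + (-2*16)*E(-8) = (-1*(-1) + 4) - 2*16*(-8)² = (1 + 4) - 32*64 = 5 - 2048 = -2043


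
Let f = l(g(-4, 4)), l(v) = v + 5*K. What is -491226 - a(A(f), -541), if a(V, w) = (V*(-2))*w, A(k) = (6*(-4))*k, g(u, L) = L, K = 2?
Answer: -127674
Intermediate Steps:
l(v) = 10 + v (l(v) = v + 5*2 = v + 10 = 10 + v)
f = 14 (f = 10 + 4 = 14)
A(k) = -24*k
a(V, w) = -2*V*w (a(V, w) = (-2*V)*w = -2*V*w)
-491226 - a(A(f), -541) = -491226 - (-2)*(-24*14)*(-541) = -491226 - (-2)*(-336)*(-541) = -491226 - 1*(-363552) = -491226 + 363552 = -127674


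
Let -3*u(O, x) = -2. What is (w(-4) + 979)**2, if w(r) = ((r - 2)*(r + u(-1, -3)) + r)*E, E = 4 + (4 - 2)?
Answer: 1155625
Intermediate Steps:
u(O, x) = 2/3 (u(O, x) = -1/3*(-2) = 2/3)
E = 6 (E = 4 + 2 = 6)
w(r) = 6*r + 6*(-2 + r)*(2/3 + r) (w(r) = ((r - 2)*(r + 2/3) + r)*6 = ((-2 + r)*(2/3 + r) + r)*6 = (r + (-2 + r)*(2/3 + r))*6 = 6*r + 6*(-2 + r)*(2/3 + r))
(w(-4) + 979)**2 = ((-8 - 2*(-4) + 6*(-4)**2) + 979)**2 = ((-8 + 8 + 6*16) + 979)**2 = ((-8 + 8 + 96) + 979)**2 = (96 + 979)**2 = 1075**2 = 1155625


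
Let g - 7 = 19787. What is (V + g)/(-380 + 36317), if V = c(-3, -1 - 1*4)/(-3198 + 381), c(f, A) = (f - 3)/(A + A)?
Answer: 8448439/15338565 ≈ 0.55080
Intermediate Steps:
g = 19794 (g = 7 + 19787 = 19794)
c(f, A) = (-3 + f)/(2*A) (c(f, A) = (-3 + f)/((2*A)) = (-3 + f)*(1/(2*A)) = (-3 + f)/(2*A))
V = -1/4695 (V = ((-3 - 3)/(2*(-1 - 1*4)))/(-3198 + 381) = ((1/2)*(-6)/(-1 - 4))/(-2817) = ((1/2)*(-6)/(-5))*(-1/2817) = ((1/2)*(-1/5)*(-6))*(-1/2817) = (3/5)*(-1/2817) = -1/4695 ≈ -0.00021299)
(V + g)/(-380 + 36317) = (-1/4695 + 19794)/(-380 + 36317) = (92932829/4695)/35937 = (92932829/4695)*(1/35937) = 8448439/15338565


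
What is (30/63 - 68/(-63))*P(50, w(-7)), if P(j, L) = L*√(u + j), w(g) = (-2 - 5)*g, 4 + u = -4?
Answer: 686*√42/9 ≈ 493.98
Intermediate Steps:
u = -8 (u = -4 - 4 = -8)
w(g) = -7*g
P(j, L) = L*√(-8 + j)
(30/63 - 68/(-63))*P(50, w(-7)) = (30/63 - 68/(-63))*((-7*(-7))*√(-8 + 50)) = (30*(1/63) - 68*(-1/63))*(49*√42) = (10/21 + 68/63)*(49*√42) = 14*(49*√42)/9 = 686*√42/9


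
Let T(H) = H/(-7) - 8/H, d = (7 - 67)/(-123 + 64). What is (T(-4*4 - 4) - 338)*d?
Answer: -140592/413 ≈ -340.42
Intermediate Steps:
d = 60/59 (d = -60/(-59) = -60*(-1/59) = 60/59 ≈ 1.0169)
T(H) = -8/H - H/7 (T(H) = H*(-⅐) - 8/H = -H/7 - 8/H = -8/H - H/7)
(T(-4*4 - 4) - 338)*d = ((-8/(-4*4 - 4) - (-4*4 - 4)/7) - 338)*(60/59) = ((-8/(-16 - 4) - (-16 - 4)/7) - 338)*(60/59) = ((-8/(-20) - ⅐*(-20)) - 338)*(60/59) = ((-8*(-1/20) + 20/7) - 338)*(60/59) = ((⅖ + 20/7) - 338)*(60/59) = (114/35 - 338)*(60/59) = -11716/35*60/59 = -140592/413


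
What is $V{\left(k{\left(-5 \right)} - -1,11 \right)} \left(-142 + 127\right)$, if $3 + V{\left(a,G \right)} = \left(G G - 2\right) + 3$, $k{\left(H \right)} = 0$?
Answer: $-1785$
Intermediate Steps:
$V{\left(a,G \right)} = -2 + G^{2}$ ($V{\left(a,G \right)} = -3 + \left(\left(G G - 2\right) + 3\right) = -3 + \left(\left(G^{2} - 2\right) + 3\right) = -3 + \left(\left(-2 + G^{2}\right) + 3\right) = -3 + \left(1 + G^{2}\right) = -2 + G^{2}$)
$V{\left(k{\left(-5 \right)} - -1,11 \right)} \left(-142 + 127\right) = \left(-2 + 11^{2}\right) \left(-142 + 127\right) = \left(-2 + 121\right) \left(-15\right) = 119 \left(-15\right) = -1785$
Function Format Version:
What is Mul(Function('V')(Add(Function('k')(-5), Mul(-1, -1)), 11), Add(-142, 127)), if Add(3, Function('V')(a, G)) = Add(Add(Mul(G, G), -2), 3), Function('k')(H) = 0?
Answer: -1785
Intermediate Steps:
Function('V')(a, G) = Add(-2, Pow(G, 2)) (Function('V')(a, G) = Add(-3, Add(Add(Mul(G, G), -2), 3)) = Add(-3, Add(Add(Pow(G, 2), -2), 3)) = Add(-3, Add(Add(-2, Pow(G, 2)), 3)) = Add(-3, Add(1, Pow(G, 2))) = Add(-2, Pow(G, 2)))
Mul(Function('V')(Add(Function('k')(-5), Mul(-1, -1)), 11), Add(-142, 127)) = Mul(Add(-2, Pow(11, 2)), Add(-142, 127)) = Mul(Add(-2, 121), -15) = Mul(119, -15) = -1785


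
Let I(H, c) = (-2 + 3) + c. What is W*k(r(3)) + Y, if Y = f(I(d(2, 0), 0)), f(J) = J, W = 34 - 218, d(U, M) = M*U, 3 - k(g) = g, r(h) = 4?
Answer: 185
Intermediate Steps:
k(g) = 3 - g
I(H, c) = 1 + c
W = -184
Y = 1 (Y = 1 + 0 = 1)
W*k(r(3)) + Y = -184*(3 - 1*4) + 1 = -184*(3 - 4) + 1 = -184*(-1) + 1 = 184 + 1 = 185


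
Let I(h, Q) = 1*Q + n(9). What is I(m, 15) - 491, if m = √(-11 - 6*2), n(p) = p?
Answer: -467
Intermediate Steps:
m = I*√23 (m = √(-11 - 12) = √(-23) = I*√23 ≈ 4.7958*I)
I(h, Q) = 9 + Q (I(h, Q) = 1*Q + 9 = Q + 9 = 9 + Q)
I(m, 15) - 491 = (9 + 15) - 491 = 24 - 491 = -467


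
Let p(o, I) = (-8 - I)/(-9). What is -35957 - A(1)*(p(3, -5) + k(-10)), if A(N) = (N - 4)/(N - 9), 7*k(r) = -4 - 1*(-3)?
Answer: -503399/14 ≈ -35957.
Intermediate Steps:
k(r) = -1/7 (k(r) = (-4 - 1*(-3))/7 = (-4 + 3)/7 = (1/7)*(-1) = -1/7)
p(o, I) = 8/9 + I/9 (p(o, I) = (-8 - I)*(-1/9) = 8/9 + I/9)
A(N) = (-4 + N)/(-9 + N)
-35957 - A(1)*(p(3, -5) + k(-10)) = -35957 - (-4 + 1)/(-9 + 1)*((8/9 + (1/9)*(-5)) - 1/7) = -35957 - -3/(-8)*((8/9 - 5/9) - 1/7) = -35957 - (-1/8*(-3))*(1/3 - 1/7) = -35957 - 3*4/(8*21) = -35957 - 1*1/14 = -35957 - 1/14 = -503399/14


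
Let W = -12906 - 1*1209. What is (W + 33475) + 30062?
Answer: 49422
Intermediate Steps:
W = -14115 (W = -12906 - 1209 = -14115)
(W + 33475) + 30062 = (-14115 + 33475) + 30062 = 19360 + 30062 = 49422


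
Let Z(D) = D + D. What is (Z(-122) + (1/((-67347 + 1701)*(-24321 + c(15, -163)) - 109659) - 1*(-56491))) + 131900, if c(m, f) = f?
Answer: 302383650489736/1607167005 ≈ 1.8815e+5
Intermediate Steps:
Z(D) = 2*D
(Z(-122) + (1/((-67347 + 1701)*(-24321 + c(15, -163)) - 109659) - 1*(-56491))) + 131900 = (2*(-122) + (1/((-67347 + 1701)*(-24321 - 163) - 109659) - 1*(-56491))) + 131900 = (-244 + (1/(-65646*(-24484) - 109659) + 56491)) + 131900 = (-244 + (1/(1607276664 - 109659) + 56491)) + 131900 = (-244 + (1/1607167005 + 56491)) + 131900 = (-244 + 90790471279456/1607167005) + 131900 = 90398322530236/1607167005 + 131900 = 302383650489736/1607167005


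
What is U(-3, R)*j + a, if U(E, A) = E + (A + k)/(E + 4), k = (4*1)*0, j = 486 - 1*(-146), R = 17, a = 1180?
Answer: 10028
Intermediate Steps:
j = 632 (j = 486 + 146 = 632)
k = 0 (k = 4*0 = 0)
U(E, A) = E + A/(4 + E) (U(E, A) = E + (A + 0)/(E + 4) = E + A/(4 + E))
U(-3, R)*j + a = ((17 + (-3)² + 4*(-3))/(4 - 3))*632 + 1180 = ((17 + 9 - 12)/1)*632 + 1180 = (1*14)*632 + 1180 = 14*632 + 1180 = 8848 + 1180 = 10028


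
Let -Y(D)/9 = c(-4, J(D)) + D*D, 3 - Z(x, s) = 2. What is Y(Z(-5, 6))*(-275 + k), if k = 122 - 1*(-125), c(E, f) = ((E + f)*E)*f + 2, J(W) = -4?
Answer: -31500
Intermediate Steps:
c(E, f) = 2 + E*f*(E + f) (c(E, f) = (E*(E + f))*f + 2 = E*f*(E + f) + 2 = 2 + E*f*(E + f))
Z(x, s) = 1 (Z(x, s) = 3 - 1*2 = 3 - 2 = 1)
Y(D) = 1134 - 9*D² (Y(D) = -9*((2 - 4*(-4)² - 4*(-4)²) + D*D) = -9*((2 - 4*16 - 4*16) + D²) = -9*((2 - 64 - 64) + D²) = -9*(-126 + D²) = 1134 - 9*D²)
k = 247 (k = 122 + 125 = 247)
Y(Z(-5, 6))*(-275 + k) = (1134 - 9*1²)*(-275 + 247) = (1134 - 9*1)*(-28) = (1134 - 9)*(-28) = 1125*(-28) = -31500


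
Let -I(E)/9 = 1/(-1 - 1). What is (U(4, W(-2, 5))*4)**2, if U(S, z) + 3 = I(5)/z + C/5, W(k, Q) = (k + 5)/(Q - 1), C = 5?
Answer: 256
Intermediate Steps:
I(E) = 9/2 (I(E) = -9/(-1 - 1) = -9/(-2) = -9*(-1/2) = 9/2)
W(k, Q) = (5 + k)/(-1 + Q)
U(S, z) = -2 + 9/(2*z) (U(S, z) = -3 + (9/(2*z) + 5/5) = -3 + (9/(2*z) + 5*(1/5)) = -3 + (9/(2*z) + 1) = -3 + (1 + 9/(2*z)) = -2 + 9/(2*z))
(U(4, W(-2, 5))*4)**2 = ((-2 + 9/(2*(((5 - 2)/(-1 + 5)))))*4)**2 = ((-2 + 9/(2*((3/4))))*4)**2 = ((-2 + 9/(2*(((1/4)*3))))*4)**2 = ((-2 + 9/(2*(3/4)))*4)**2 = ((-2 + (9/2)*(4/3))*4)**2 = ((-2 + 6)*4)**2 = (4*4)**2 = 16**2 = 256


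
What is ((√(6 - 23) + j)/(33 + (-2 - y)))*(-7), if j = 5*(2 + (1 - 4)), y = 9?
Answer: 35/22 - 7*I*√17/22 ≈ 1.5909 - 1.3119*I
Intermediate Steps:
j = -5 (j = 5*(2 - 3) = 5*(-1) = -5)
((√(6 - 23) + j)/(33 + (-2 - y)))*(-7) = ((√(6 - 23) - 5)/(33 + (-2 - 1*9)))*(-7) = ((√(-17) - 5)/(33 + (-2 - 9)))*(-7) = ((I*√17 - 5)/(33 - 11))*(-7) = ((-5 + I*√17)/22)*(-7) = ((-5 + I*√17)*(1/22))*(-7) = (-5/22 + I*√17/22)*(-7) = 35/22 - 7*I*√17/22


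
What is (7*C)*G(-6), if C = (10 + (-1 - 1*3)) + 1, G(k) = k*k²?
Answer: -10584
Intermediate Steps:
G(k) = k³
C = 7 (C = (10 + (-1 - 3)) + 1 = (10 - 4) + 1 = 6 + 1 = 7)
(7*C)*G(-6) = (7*7)*(-6)³ = 49*(-216) = -10584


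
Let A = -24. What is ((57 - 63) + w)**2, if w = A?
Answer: 900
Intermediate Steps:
w = -24
((57 - 63) + w)**2 = ((57 - 63) - 24)**2 = (-6 - 24)**2 = (-30)**2 = 900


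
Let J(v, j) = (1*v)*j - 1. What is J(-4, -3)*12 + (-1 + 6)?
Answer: 137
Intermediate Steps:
J(v, j) = -1 + j*v (J(v, j) = v*j - 1 = j*v - 1 = -1 + j*v)
J(-4, -3)*12 + (-1 + 6) = (-1 - 3*(-4))*12 + (-1 + 6) = (-1 + 12)*12 + 5 = 11*12 + 5 = 132 + 5 = 137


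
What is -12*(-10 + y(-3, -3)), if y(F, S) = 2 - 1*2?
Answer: 120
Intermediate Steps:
y(F, S) = 0 (y(F, S) = 2 - 2 = 0)
-12*(-10 + y(-3, -3)) = -12*(-10 + 0) = -12*(-10) = 120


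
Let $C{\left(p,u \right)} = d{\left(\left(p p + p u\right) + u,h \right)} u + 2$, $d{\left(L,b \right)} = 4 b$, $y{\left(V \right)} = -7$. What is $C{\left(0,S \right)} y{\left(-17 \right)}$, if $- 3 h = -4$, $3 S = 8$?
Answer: $- \frac{1022}{9} \approx -113.56$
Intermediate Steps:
$S = \frac{8}{3}$ ($S = \frac{1}{3} \cdot 8 = \frac{8}{3} \approx 2.6667$)
$h = \frac{4}{3}$ ($h = \left(- \frac{1}{3}\right) \left(-4\right) = \frac{4}{3} \approx 1.3333$)
$C{\left(p,u \right)} = 2 + \frac{16 u}{3}$ ($C{\left(p,u \right)} = 4 \cdot \frac{4}{3} u + 2 = \frac{16 u}{3} + 2 = 2 + \frac{16 u}{3}$)
$C{\left(0,S \right)} y{\left(-17 \right)} = \left(2 + \frac{16}{3} \cdot \frac{8}{3}\right) \left(-7\right) = \left(2 + \frac{128}{9}\right) \left(-7\right) = \frac{146}{9} \left(-7\right) = - \frac{1022}{9}$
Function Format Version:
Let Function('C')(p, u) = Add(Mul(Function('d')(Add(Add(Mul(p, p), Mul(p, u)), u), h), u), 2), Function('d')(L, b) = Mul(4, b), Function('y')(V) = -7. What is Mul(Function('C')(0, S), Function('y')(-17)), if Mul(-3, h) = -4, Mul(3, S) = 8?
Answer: Rational(-1022, 9) ≈ -113.56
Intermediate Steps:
S = Rational(8, 3) (S = Mul(Rational(1, 3), 8) = Rational(8, 3) ≈ 2.6667)
h = Rational(4, 3) (h = Mul(Rational(-1, 3), -4) = Rational(4, 3) ≈ 1.3333)
Function('C')(p, u) = Add(2, Mul(Rational(16, 3), u)) (Function('C')(p, u) = Add(Mul(Mul(4, Rational(4, 3)), u), 2) = Add(Mul(Rational(16, 3), u), 2) = Add(2, Mul(Rational(16, 3), u)))
Mul(Function('C')(0, S), Function('y')(-17)) = Mul(Add(2, Mul(Rational(16, 3), Rational(8, 3))), -7) = Mul(Add(2, Rational(128, 9)), -7) = Mul(Rational(146, 9), -7) = Rational(-1022, 9)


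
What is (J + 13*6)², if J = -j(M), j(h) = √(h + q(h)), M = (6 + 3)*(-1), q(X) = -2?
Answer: (78 - I*√11)² ≈ 6073.0 - 517.39*I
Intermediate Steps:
M = -9 (M = 9*(-1) = -9)
j(h) = √(-2 + h) (j(h) = √(h - 2) = √(-2 + h))
J = -I*√11 (J = -√(-2 - 9) = -√(-11) = -I*√11 ≈ -3.3166*I)
(J + 13*6)² = (-I*√11 + 13*6)² = (-I*√11 + 78)² = (78 - I*√11)²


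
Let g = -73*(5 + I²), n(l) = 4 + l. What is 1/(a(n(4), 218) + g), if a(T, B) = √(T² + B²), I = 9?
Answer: -3139/19682848 - √11897/19682848 ≈ -0.00016502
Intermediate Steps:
a(T, B) = √(B² + T²)
g = -6278 (g = -73*(5 + 9²) = -73*(5 + 81) = -73*86 = -6278)
1/(a(n(4), 218) + g) = 1/(√(218² + (4 + 4)²) - 6278) = 1/(√(47524 + 8²) - 6278) = 1/(√(47524 + 64) - 6278) = 1/(√47588 - 6278) = 1/(2*√11897 - 6278) = 1/(-6278 + 2*√11897)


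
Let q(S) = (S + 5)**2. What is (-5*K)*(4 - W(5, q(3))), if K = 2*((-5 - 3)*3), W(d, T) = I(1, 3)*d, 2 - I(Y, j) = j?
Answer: 2160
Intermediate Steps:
I(Y, j) = 2 - j
q(S) = (5 + S)**2
W(d, T) = -d (W(d, T) = (2 - 1*3)*d = (2 - 3)*d = -d)
K = -48 (K = 2*(-8*3) = 2*(-24) = -48)
(-5*K)*(4 - W(5, q(3))) = (-5*(-48))*(4 - (-1)*5) = 240*(4 - 1*(-5)) = 240*(4 + 5) = 240*9 = 2160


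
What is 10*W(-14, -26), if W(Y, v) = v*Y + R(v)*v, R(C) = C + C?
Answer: 17160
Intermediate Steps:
R(C) = 2*C
W(Y, v) = 2*v² + Y*v (W(Y, v) = v*Y + (2*v)*v = Y*v + 2*v² = 2*v² + Y*v)
10*W(-14, -26) = 10*(-26*(-14 + 2*(-26))) = 10*(-26*(-14 - 52)) = 10*(-26*(-66)) = 10*1716 = 17160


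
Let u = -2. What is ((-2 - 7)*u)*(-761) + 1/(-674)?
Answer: -9232453/674 ≈ -13698.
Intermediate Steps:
((-2 - 7)*u)*(-761) + 1/(-674) = ((-2 - 7)*(-2))*(-761) + 1/(-674) = -9*(-2)*(-761) - 1/674 = 18*(-761) - 1/674 = -13698 - 1/674 = -9232453/674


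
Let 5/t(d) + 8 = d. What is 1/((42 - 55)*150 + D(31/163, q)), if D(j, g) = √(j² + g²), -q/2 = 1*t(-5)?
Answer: -8755813950/17073834383191 - 2119*√2819309/17073834383191 ≈ -0.00051303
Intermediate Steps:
t(d) = 5/(-8 + d)
q = 10/13 (q = -2*5/(-8 - 5) = -2*5/(-13) = -2*5*(-1/13) = -2*(-5)/13 = -2*(-5/13) = 10/13 ≈ 0.76923)
D(j, g) = √(g² + j²)
1/((42 - 55)*150 + D(31/163, q)) = 1/((42 - 55)*150 + √((10/13)² + (31/163)²)) = 1/(-13*150 + √(100/169 + (31*(1/163))²)) = 1/(-1950 + √(100/169 + (31/163)²)) = 1/(-1950 + √(100/169 + 961/26569)) = 1/(-1950 + √(2819309/4490161)) = 1/(-1950 + √2819309/2119)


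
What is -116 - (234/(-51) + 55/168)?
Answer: -319127/2856 ≈ -111.74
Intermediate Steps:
-116 - (234/(-51) + 55/168) = -116 - (234*(-1/51) + 55*(1/168)) = -116 - (-78/17 + 55/168) = -116 - 1*(-12169/2856) = -116 + 12169/2856 = -319127/2856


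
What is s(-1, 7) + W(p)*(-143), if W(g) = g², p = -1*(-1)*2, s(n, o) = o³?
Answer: -229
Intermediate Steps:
p = 2 (p = 1*2 = 2)
s(-1, 7) + W(p)*(-143) = 7³ + 2²*(-143) = 343 + 4*(-143) = 343 - 572 = -229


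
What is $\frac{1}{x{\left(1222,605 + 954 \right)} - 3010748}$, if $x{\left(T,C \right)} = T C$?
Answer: $- \frac{1}{1105650} \approx -9.0445 \cdot 10^{-7}$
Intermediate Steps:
$x{\left(T,C \right)} = C T$
$\frac{1}{x{\left(1222,605 + 954 \right)} - 3010748} = \frac{1}{\left(605 + 954\right) 1222 - 3010748} = \frac{1}{1559 \cdot 1222 - 3010748} = \frac{1}{1905098 - 3010748} = \frac{1}{-1105650} = - \frac{1}{1105650}$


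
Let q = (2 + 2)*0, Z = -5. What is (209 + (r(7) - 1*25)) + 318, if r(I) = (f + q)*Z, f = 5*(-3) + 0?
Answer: 577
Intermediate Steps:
f = -15 (f = -15 + 0 = -15)
q = 0 (q = 4*0 = 0)
r(I) = 75 (r(I) = (-15 + 0)*(-5) = -15*(-5) = 75)
(209 + (r(7) - 1*25)) + 318 = (209 + (75 - 1*25)) + 318 = (209 + (75 - 25)) + 318 = (209 + 50) + 318 = 259 + 318 = 577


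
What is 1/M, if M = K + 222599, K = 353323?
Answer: 1/575922 ≈ 1.7363e-6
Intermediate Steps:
M = 575922 (M = 353323 + 222599 = 575922)
1/M = 1/575922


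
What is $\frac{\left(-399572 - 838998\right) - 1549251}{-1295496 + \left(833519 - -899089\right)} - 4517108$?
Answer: $- \frac{1974484899917}{437112} \approx -4.5171 \cdot 10^{6}$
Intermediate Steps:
$\frac{\left(-399572 - 838998\right) - 1549251}{-1295496 + \left(833519 - -899089\right)} - 4517108 = \frac{-1238570 - 1549251}{-1295496 + \left(833519 + 899089\right)} - 4517108 = - \frac{2787821}{-1295496 + 1732608} - 4517108 = - \frac{2787821}{437112} - 4517108 = - \frac{1974484899917}{437112}$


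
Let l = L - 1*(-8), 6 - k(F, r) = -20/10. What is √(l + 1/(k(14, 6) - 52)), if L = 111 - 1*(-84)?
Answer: √98241/22 ≈ 14.247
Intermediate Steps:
L = 195 (L = 111 + 84 = 195)
k(F, r) = 8 (k(F, r) = 6 - (-20)/10 = 6 - 1*(-2) = 6 + 2 = 8)
l = 203 (l = 195 - 1*(-8) = 195 + 8 = 203)
√(l + 1/(k(14, 6) - 52)) = √(203 + 1/(8 - 52)) = √(203 + 1/(-44)) = √(203 - 1/44) = √(8931/44) = √98241/22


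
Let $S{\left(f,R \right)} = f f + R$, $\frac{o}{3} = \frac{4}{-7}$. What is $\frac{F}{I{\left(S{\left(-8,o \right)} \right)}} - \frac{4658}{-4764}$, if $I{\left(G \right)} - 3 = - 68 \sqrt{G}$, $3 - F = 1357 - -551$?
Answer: $\frac{4790558239}{4802114382} + \frac{259080 \sqrt{763}}{2016001} \approx 4.5474$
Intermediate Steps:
$F = -1905$ ($F = 3 - \left(1357 - -551\right) = 3 - \left(1357 + 551\right) = 3 - 1908 = -1905$)
$o = - \frac{12}{7}$ ($o = 3 \frac{4}{-7} = 3 \cdot 4 \left(- \frac{1}{7}\right) = 3 \left(- \frac{4}{7}\right) = - \frac{12}{7} \approx -1.7143$)
$S{\left(f,R \right)} = R + f^{2}$ ($S{\left(f,R \right)} = f^{2} + R = R + f^{2}$)
$I{\left(G \right)} = 3 - 68 \sqrt{G}$
$\frac{F}{I{\left(S{\left(-8,o \right)} \right)}} - \frac{4658}{-4764} = - \frac{1905}{3 - 68 \sqrt{- \frac{12}{7} + \left(-8\right)^{2}}} - \frac{4658}{-4764} = - \frac{1905}{3 - 68 \sqrt{- \frac{12}{7} + 64}} - - \frac{2329}{2382} = - \frac{1905}{3 - 68 \sqrt{\frac{436}{7}}} + \frac{2329}{2382} = - \frac{1905}{3 - 68 \frac{2 \sqrt{763}}{7}} + \frac{2329}{2382} = - \frac{1905}{3 - \frac{136 \sqrt{763}}{7}} + \frac{2329}{2382} = \frac{2329}{2382} - \frac{1905}{3 - \frac{136 \sqrt{763}}{7}}$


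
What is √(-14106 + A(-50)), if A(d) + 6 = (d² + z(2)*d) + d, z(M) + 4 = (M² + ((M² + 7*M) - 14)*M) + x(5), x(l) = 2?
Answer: I*√12162 ≈ 110.28*I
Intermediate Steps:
z(M) = -2 + M² + M*(-14 + M² + 7*M) (z(M) = -4 + ((M² + ((M² + 7*M) - 14)*M) + 2) = -4 + ((M² + (-14 + M² + 7*M)*M) + 2) = -4 + ((M² + M*(-14 + M² + 7*M)) + 2) = -4 + (2 + M² + M*(-14 + M² + 7*M)) = -2 + M² + M*(-14 + M² + 7*M))
A(d) = -6 + d² + 11*d (A(d) = -6 + ((d² + (-2 + 2³ - 14*2 + 8*2²)*d) + d) = -6 + ((d² + (-2 + 8 - 28 + 8*4)*d) + d) = -6 + ((d² + (-2 + 8 - 28 + 32)*d) + d) = -6 + ((d² + 10*d) + d) = -6 + (d² + 11*d) = -6 + d² + 11*d)
√(-14106 + A(-50)) = √(-14106 + (-6 + (-50)² + 11*(-50))) = √(-14106 + (-6 + 2500 - 550)) = √(-14106 + 1944) = √(-12162) = I*√12162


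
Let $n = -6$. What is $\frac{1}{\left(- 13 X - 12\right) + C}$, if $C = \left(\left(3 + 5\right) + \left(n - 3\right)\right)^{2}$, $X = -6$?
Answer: $\frac{1}{67} \approx 0.014925$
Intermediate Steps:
$C = 1$ ($C = \left(\left(3 + 5\right) - 9\right)^{2} = \left(8 - 9\right)^{2} = \left(-1\right)^{2} = 1$)
$\frac{1}{\left(- 13 X - 12\right) + C} = \frac{1}{\left(\left(-13\right) \left(-6\right) - 12\right) + 1} = \frac{1}{\left(78 - 12\right) + 1} = \frac{1}{66 + 1} = \frac{1}{67}$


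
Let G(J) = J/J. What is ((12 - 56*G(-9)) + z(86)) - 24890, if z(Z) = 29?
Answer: -24905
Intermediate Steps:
G(J) = 1
((12 - 56*G(-9)) + z(86)) - 24890 = ((12 - 56*1) + 29) - 24890 = ((12 - 56) + 29) - 24890 = (-44 + 29) - 24890 = -15 - 24890 = -24905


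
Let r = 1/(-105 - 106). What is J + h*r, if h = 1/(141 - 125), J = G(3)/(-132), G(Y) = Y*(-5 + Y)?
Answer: 1677/37136 ≈ 0.045158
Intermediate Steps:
J = 1/22 (J = (3*(-5 + 3))/(-132) = (3*(-2))*(-1/132) = -6*(-1/132) = 1/22 ≈ 0.045455)
h = 1/16 ≈ 0.062500
r = -1/211 (r = 1/(-211) = -1/211 ≈ -0.0047393)
J + h*r = 1/22 + (1/16)*(-1/211) = 1/22 - 1/3376 = 1677/37136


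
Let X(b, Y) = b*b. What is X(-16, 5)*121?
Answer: 30976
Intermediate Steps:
X(b, Y) = b²
X(-16, 5)*121 = (-16)²*121 = 256*121 = 30976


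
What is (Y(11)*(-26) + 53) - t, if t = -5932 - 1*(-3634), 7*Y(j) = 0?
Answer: 2351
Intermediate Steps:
Y(j) = 0 (Y(j) = (1/7)*0 = 0)
t = -2298 (t = -5932 + 3634 = -2298)
(Y(11)*(-26) + 53) - t = (0*(-26) + 53) - 1*(-2298) = (0 + 53) + 2298 = 53 + 2298 = 2351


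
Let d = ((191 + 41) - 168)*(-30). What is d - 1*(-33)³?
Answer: 34017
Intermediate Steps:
d = -1920 (d = (232 - 168)*(-30) = 64*(-30) = -1920)
d - 1*(-33)³ = -1920 - 1*(-33)³ = -1920 - 1*(-35937) = -1920 + 35937 = 34017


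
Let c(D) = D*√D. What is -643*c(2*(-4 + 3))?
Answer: 1286*I*√2 ≈ 1818.7*I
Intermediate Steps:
c(D) = D^(3/2)
-643*c(2*(-4 + 3)) = -643*2*√2*(-4 + 3)^(3/2) = -643*(-2*I*√2) = -(-1286)*I*√2 = 1286*I*√2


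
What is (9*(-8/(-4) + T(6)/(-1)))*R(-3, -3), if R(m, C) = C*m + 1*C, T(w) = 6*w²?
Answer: -11556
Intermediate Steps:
R(m, C) = C + C*m (R(m, C) = C*m + C = C + C*m)
(9*(-8/(-4) + T(6)/(-1)))*R(-3, -3) = (9*(-8/(-4) + (6*6²)/(-1)))*(-3*(1 - 3)) = (9*(-8*(-¼) + (6*36)*(-1)))*(-3*(-2)) = (9*(2 + 216*(-1)))*6 = (9*(2 - 216))*6 = (9*(-214))*6 = -1926*6 = -11556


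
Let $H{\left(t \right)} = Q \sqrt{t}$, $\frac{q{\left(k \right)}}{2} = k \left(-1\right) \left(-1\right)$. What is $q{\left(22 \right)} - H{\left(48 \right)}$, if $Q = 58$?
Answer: $44 - 232 \sqrt{3} \approx -357.84$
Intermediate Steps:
$q{\left(k \right)} = 2 k$ ($q{\left(k \right)} = 2 k \left(-1\right) \left(-1\right) = 2 - k \left(-1\right) = 2 k$)
$H{\left(t \right)} = 58 \sqrt{t}$
$q{\left(22 \right)} - H{\left(48 \right)} = 2 \cdot 22 - 58 \sqrt{48} = 44 - 58 \cdot 4 \sqrt{3} = 44 - 232 \sqrt{3}$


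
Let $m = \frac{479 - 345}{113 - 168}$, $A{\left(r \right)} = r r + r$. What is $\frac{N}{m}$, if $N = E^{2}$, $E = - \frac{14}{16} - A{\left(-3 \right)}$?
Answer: $- \frac{166375}{8576} \approx -19.4$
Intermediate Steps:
$A{\left(r \right)} = r + r^{2}$ ($A{\left(r \right)} = r^{2} + r = r + r^{2}$)
$E = - \frac{55}{8}$ ($E = - \frac{14}{16} - - 3 \left(1 - 3\right) = \left(-14\right) \frac{1}{16} - \left(-3\right) \left(-2\right) = - \frac{7}{8} - 6 = - \frac{55}{8} \approx -6.875$)
$m = - \frac{134}{55}$ ($m = \frac{134}{-55} = 134 \left(- \frac{1}{55}\right) = - \frac{134}{55} \approx -2.4364$)
$N = \frac{3025}{64}$ ($N = \left(- \frac{55}{8}\right)^{2} = \frac{3025}{64} \approx 47.266$)
$\frac{N}{m} = \frac{3025}{64 \left(- \frac{134}{55}\right)} = \frac{3025}{64} \left(- \frac{55}{134}\right) = - \frac{166375}{8576}$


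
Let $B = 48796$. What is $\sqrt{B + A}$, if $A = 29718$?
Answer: $\sqrt{78514} \approx 280.2$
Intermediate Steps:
$\sqrt{B + A} = \sqrt{48796 + 29718} = \sqrt{78514}$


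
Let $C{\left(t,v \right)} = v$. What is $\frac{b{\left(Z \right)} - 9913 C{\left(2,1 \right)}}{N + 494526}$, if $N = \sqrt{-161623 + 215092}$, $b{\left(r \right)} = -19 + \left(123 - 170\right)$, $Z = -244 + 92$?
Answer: $- \frac{1644958318}{81518637069} + \frac{9979 \sqrt{5941}}{81518637069} \approx -0.020169$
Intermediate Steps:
$Z = -152$
$b{\left(r \right)} = -66$ ($b{\left(r \right)} = -19 + \left(123 - 170\right) = -19 - 47 = -66$)
$N = 3 \sqrt{5941}$ ($N = \sqrt{53469} = 3 \sqrt{5941} \approx 231.23$)
$\frac{b{\left(Z \right)} - 9913 C{\left(2,1 \right)}}{N + 494526} = \frac{-66 - 9913}{3 \sqrt{5941} + 494526} = \frac{-66 - 9913}{494526 + 3 \sqrt{5941}} = - \frac{9979}{494526 + 3 \sqrt{5941}}$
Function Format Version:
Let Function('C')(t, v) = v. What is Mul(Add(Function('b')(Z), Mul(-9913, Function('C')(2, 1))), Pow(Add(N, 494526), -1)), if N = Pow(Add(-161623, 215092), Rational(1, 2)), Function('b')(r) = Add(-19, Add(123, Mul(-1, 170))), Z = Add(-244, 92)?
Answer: Add(Rational(-1644958318, 81518637069), Mul(Rational(9979, 81518637069), Pow(5941, Rational(1, 2)))) ≈ -0.020169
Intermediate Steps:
Z = -152
Function('b')(r) = -66 (Function('b')(r) = Add(-19, Add(123, -170)) = Add(-19, -47) = -66)
N = Mul(3, Pow(5941, Rational(1, 2))) (N = Pow(53469, Rational(1, 2)) = Mul(3, Pow(5941, Rational(1, 2))) ≈ 231.23)
Mul(Add(Function('b')(Z), Mul(-9913, Function('C')(2, 1))), Pow(Add(N, 494526), -1)) = Mul(Add(-66, Mul(-9913, 1)), Pow(Add(Mul(3, Pow(5941, Rational(1, 2))), 494526), -1)) = Mul(Add(-66, -9913), Pow(Add(494526, Mul(3, Pow(5941, Rational(1, 2)))), -1)) = Mul(-9979, Pow(Add(494526, Mul(3, Pow(5941, Rational(1, 2)))), -1))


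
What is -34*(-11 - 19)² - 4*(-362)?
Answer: -29152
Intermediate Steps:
-34*(-11 - 19)² - 4*(-362) = -34*(-30)² + 1448 = -34*900 + 1448 = -30600 + 1448 = -29152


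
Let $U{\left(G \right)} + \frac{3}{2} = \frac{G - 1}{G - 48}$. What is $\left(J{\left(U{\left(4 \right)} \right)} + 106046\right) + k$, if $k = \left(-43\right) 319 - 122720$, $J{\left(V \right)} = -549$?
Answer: $-30940$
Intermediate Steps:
$U{\left(G \right)} = - \frac{3}{2} + \frac{-1 + G}{-48 + G}$ ($U{\left(G \right)} = - \frac{3}{2} + \frac{G - 1}{G - 48} = - \frac{3}{2} + \frac{-1 + G}{G - 48} = - \frac{3}{2} + \frac{-1 + G}{-48 + G}$)
$k = -136437$ ($k = -13717 - 122720 = -136437$)
$\left(J{\left(U{\left(4 \right)} \right)} + 106046\right) + k = \left(-549 + 106046\right) - 136437 = 105497 - 136437 = -30940$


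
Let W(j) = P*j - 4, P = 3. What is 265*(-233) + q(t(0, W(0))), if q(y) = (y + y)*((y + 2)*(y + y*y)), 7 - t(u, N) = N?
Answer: -23993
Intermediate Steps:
W(j) = -4 + 3*j (W(j) = 3*j - 4 = -4 + 3*j)
t(u, N) = 7 - N
q(y) = 2*y*(2 + y)*(y + y²) (q(y) = (2*y)*((2 + y)*(y + y²)) = 2*y*(2 + y)*(y + y²))
265*(-233) + q(t(0, W(0))) = 265*(-233) + 2*(7 - (-4 + 3*0))²*(2 + (7 - (-4 + 3*0))² + 3*(7 - (-4 + 3*0))) = -61745 + 2*(7 - (-4 + 0))²*(2 + (7 - (-4 + 0))² + 3*(7 - (-4 + 0))) = -61745 + 2*(7 - 1*(-4))²*(2 + (7 - 1*(-4))² + 3*(7 - 1*(-4))) = -61745 + 2*(7 + 4)²*(2 + (7 + 4)² + 3*(7 + 4)) = -61745 + 2*11²*(2 + 11² + 3*11) = -61745 + 2*121*(2 + 121 + 33) = -61745 + 2*121*156 = -61745 + 37752 = -23993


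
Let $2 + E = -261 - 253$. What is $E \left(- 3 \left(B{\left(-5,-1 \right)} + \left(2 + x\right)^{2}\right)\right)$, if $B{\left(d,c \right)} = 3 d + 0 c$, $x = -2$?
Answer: $-23220$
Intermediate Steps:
$B{\left(d,c \right)} = 3 d$ ($B{\left(d,c \right)} = 3 d + 0 = 3 d$)
$E = -516$ ($E = -2 - 514 = -516$)
$E \left(- 3 \left(B{\left(-5,-1 \right)} + \left(2 + x\right)^{2}\right)\right) = - 516 \left(- 3 \left(3 \left(-5\right) + \left(2 - 2\right)^{2}\right)\right) = - 516 \left(- 3 \left(-15 + 0^{2}\right)\right) = - 516 \left(- 3 \left(-15 + 0\right)\right) = - 516 \left(\left(-3\right) \left(-15\right)\right) = \left(-516\right) 45 = -23220$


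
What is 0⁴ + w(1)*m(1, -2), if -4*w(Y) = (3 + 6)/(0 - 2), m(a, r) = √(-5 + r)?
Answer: 9*I*√7/8 ≈ 2.9765*I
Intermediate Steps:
w(Y) = 9/8 (w(Y) = -(3 + 6)/(4*(0 - 2)) = -9/(4*(-2)) = -9*(-1)/(4*2) = -¼*(-9/2) = 9/8)
0⁴ + w(1)*m(1, -2) = 0⁴ + 9*√(-5 - 2)/8 = 0 + 9*√(-7)/8 = 0 + 9*(I*√7)/8 = 0 + 9*I*√7/8 = 9*I*√7/8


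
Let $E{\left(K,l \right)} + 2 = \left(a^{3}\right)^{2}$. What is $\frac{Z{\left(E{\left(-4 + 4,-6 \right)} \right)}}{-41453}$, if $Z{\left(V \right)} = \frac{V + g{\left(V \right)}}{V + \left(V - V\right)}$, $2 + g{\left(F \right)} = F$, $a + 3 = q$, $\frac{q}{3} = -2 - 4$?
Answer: $- \frac{171532236}{3555262930907} \approx -4.8247 \cdot 10^{-5}$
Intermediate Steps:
$q = -18$ ($q = 3 \left(-2 - 4\right) = 3 \left(-6\right) = -18$)
$a = -21$ ($a = -3 - 18 = -21$)
$g{\left(F \right)} = -2 + F$
$E{\left(K,l \right)} = 85766119$ ($E{\left(K,l \right)} = -2 + \left(\left(-21\right)^{3}\right)^{2} = -2 + \left(-9261\right)^{2} = -2 + 85766121 = 85766119$)
$Z{\left(V \right)} = \frac{-2 + 2 V}{V}$ ($Z{\left(V \right)} = \frac{V + \left(-2 + V\right)}{V + \left(V - V\right)} = \frac{-2 + 2 V}{V + 0} = \frac{-2 + 2 V}{V}$)
$\frac{Z{\left(E{\left(-4 + 4,-6 \right)} \right)}}{-41453} = \frac{2 - \frac{2}{85766119}}{-41453} = \left(2 - \frac{2}{85766119}\right) \left(- \frac{1}{41453}\right) = \frac{171532236}{85766119} \left(- \frac{1}{41453}\right) = - \frac{171532236}{3555262930907}$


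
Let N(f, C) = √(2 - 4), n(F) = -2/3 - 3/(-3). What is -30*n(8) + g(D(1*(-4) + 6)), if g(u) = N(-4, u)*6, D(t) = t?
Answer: -10 + 6*I*√2 ≈ -10.0 + 8.4853*I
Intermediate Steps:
n(F) = ⅓ (n(F) = -2*⅓ - 3*(-⅓) = -⅔ + 1 = ⅓)
N(f, C) = I*√2 (N(f, C) = √(-2) = I*√2)
g(u) = 6*I*√2 (g(u) = (I*√2)*6 = 6*I*√2)
-30*n(8) + g(D(1*(-4) + 6)) = -30*⅓ + 6*I*√2 = -10 + 6*I*√2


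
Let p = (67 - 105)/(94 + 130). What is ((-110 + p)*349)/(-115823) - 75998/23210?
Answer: -442954976669/150542102480 ≈ -2.9424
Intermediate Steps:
p = -19/112 (p = -38/224 = -38*1/224 = -19/112 ≈ -0.16964)
((-110 + p)*349)/(-115823) - 75998/23210 = ((-110 - 19/112)*349)/(-115823) - 75998/23210 = -12339/112*349*(-1/115823) - 75998*1/23210 = -4306311/112*(-1/115823) - 37999/11605 = 4306311/12972176 - 37999/11605 = -442954976669/150542102480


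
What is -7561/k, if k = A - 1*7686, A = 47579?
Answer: -7561/39893 ≈ -0.18953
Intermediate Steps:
k = 39893 (k = 47579 - 1*7686 = 47579 - 7686 = 39893)
-7561/k = -7561/39893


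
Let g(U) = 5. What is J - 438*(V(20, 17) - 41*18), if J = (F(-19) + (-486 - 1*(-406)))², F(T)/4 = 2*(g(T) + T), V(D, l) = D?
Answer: 351348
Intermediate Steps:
F(T) = 40 + 8*T (F(T) = 4*(2*(5 + T)) = 4*(10 + 2*T) = 40 + 8*T)
J = 36864 (J = ((40 + 8*(-19)) + (-486 - 1*(-406)))² = ((40 - 152) + (-486 + 406))² = (-112 - 80)² = (-192)² = 36864)
J - 438*(V(20, 17) - 41*18) = 36864 - 438*(20 - 41*18) = 36864 - 438*(20 - 738) = 36864 - 438*(-718) = 36864 + 314484 = 351348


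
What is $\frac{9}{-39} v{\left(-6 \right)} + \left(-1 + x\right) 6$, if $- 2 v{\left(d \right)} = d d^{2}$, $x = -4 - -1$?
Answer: $- \frac{636}{13} \approx -48.923$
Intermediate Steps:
$x = -3$ ($x = -4 + 1 = -3$)
$v{\left(d \right)} = - \frac{d^{3}}{2}$ ($v{\left(d \right)} = - \frac{d d^{2}}{2} = - \frac{d^{3}}{2}$)
$\frac{9}{-39} v{\left(-6 \right)} + \left(-1 + x\right) 6 = \frac{9}{-39} \left(- \frac{\left(-6\right)^{3}}{2}\right) + \left(-1 - 3\right) 6 = 9 \left(- \frac{1}{39}\right) \left(\left(- \frac{1}{2}\right) \left(-216\right)\right) - 24 = \left(- \frac{3}{13}\right) 108 - 24 = - \frac{324}{13} - 24 = - \frac{636}{13}$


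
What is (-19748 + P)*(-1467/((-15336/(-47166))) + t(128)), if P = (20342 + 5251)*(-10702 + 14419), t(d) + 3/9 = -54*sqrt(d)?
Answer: -365630429704529/852 - 41087275056*sqrt(2) ≈ -4.8725e+11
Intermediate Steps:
t(d) = -1/3 - 54*sqrt(d)
P = 95129181 (P = 25593*3717 = 95129181)
(-19748 + P)*(-1467/((-15336/(-47166))) + t(128)) = (-19748 + 95129181)*(-1467/((-15336/(-47166))) + (-1/3 - 432*sqrt(2))) = 95109433*(-1467/((-15336*(-1/47166))) + (-1/3 - 432*sqrt(2))) = 95109433*(-1467/2556/7861 + (-1/3 - 432*sqrt(2))) = 95109433*(-1467*7861/2556 + (-1/3 - 432*sqrt(2))) = 95109433*(-1281343/284 + (-1/3 - 432*sqrt(2))) = 95109433*(-3844313/852 - 432*sqrt(2)) = -365630429704529/852 - 41087275056*sqrt(2)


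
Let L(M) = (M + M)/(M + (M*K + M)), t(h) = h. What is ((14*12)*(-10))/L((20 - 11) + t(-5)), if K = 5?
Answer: -5880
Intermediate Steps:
L(M) = 2/7 (L(M) = (M + M)/(M + (M*5 + M)) = (2*M)/(M + (5*M + M)) = (2*M)/(M + 6*M) = (2*M)/((7*M)) = (2*M)*(1/(7*M)) = 2/7)
((14*12)*(-10))/L((20 - 11) + t(-5)) = ((14*12)*(-10))/(2/7) = (168*(-10))*(7/2) = -1680*7/2 = -5880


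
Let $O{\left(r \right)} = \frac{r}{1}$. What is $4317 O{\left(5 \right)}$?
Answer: $21585$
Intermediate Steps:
$O{\left(r \right)} = r$ ($O{\left(r \right)} = r 1 = r$)
$4317 O{\left(5 \right)} = 4317 \cdot 5 = 21585$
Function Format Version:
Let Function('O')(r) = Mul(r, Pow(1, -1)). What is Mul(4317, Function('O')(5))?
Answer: 21585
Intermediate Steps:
Function('O')(r) = r (Function('O')(r) = Mul(r, 1) = r)
Mul(4317, Function('O')(5)) = Mul(4317, 5) = 21585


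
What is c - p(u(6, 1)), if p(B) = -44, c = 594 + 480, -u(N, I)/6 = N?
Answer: 1118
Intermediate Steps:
u(N, I) = -6*N
c = 1074
c - p(u(6, 1)) = 1074 - 1*(-44) = 1074 + 44 = 1118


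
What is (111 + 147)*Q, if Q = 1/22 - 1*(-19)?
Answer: 54051/11 ≈ 4913.7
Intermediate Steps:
Q = 419/22 (Q = 1/22 + 19 = 419/22 ≈ 19.045)
(111 + 147)*Q = (111 + 147)*(419/22) = 258*(419/22) = 54051/11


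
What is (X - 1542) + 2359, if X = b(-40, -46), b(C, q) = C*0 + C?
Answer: 777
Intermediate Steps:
b(C, q) = C (b(C, q) = 0 + C = C)
X = -40
(X - 1542) + 2359 = (-40 - 1542) + 2359 = -1582 + 2359 = 777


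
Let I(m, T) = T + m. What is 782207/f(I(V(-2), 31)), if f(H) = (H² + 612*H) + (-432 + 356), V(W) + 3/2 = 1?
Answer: 3128828/78081 ≈ 40.072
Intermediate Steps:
V(W) = -½ (V(W) = -3/2 + 1 = -½)
f(H) = -76 + H² + 612*H (f(H) = (H² + 612*H) - 76 = -76 + H² + 612*H)
782207/f(I(V(-2), 31)) = 782207/(-76 + (31 - ½)² + 612*(31 - ½)) = 782207/(-76 + (61/2)² + 612*(61/2)) = 782207/(-76 + 3721/4 + 18666) = 782207/(78081/4) = 782207*(4/78081) = 3128828/78081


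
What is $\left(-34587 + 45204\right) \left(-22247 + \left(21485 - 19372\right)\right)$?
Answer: $-213762678$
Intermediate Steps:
$\left(-34587 + 45204\right) \left(-22247 + \left(21485 - 19372\right)\right) = 10617 \left(-22247 + \left(21485 - 19372\right)\right) = 10617 \left(-22247 + 2113\right) = 10617 \left(-20134\right) = -213762678$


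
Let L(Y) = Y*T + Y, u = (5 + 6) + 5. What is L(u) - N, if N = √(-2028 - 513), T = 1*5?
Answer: 96 - 11*I*√21 ≈ 96.0 - 50.408*I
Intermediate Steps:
T = 5
u = 16 (u = 11 + 5 = 16)
L(Y) = 6*Y (L(Y) = Y*5 + Y = 5*Y + Y = 6*Y)
N = 11*I*√21 (N = √(-2541) = 11*I*√21 ≈ 50.408*I)
L(u) - N = 6*16 - 11*I*√21 = 96 - 11*I*√21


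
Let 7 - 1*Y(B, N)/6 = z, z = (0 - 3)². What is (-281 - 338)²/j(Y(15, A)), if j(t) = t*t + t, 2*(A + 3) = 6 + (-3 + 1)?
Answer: 383161/132 ≈ 2902.7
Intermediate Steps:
A = -1 (A = -3 + (6 + (-3 + 1))/2 = -3 + (6 - 2)/2 = -3 + (½)*4 = -3 + 2 = -1)
z = 9 (z = (-3)² = 9)
Y(B, N) = -12 (Y(B, N) = 42 - 6*9 = 42 - 54 = -12)
j(t) = t + t² (j(t) = t² + t = t + t²)
(-281 - 338)²/j(Y(15, A)) = (-281 - 338)²/((-12*(1 - 12))) = (-619)²/((-12*(-11))) = 383161/132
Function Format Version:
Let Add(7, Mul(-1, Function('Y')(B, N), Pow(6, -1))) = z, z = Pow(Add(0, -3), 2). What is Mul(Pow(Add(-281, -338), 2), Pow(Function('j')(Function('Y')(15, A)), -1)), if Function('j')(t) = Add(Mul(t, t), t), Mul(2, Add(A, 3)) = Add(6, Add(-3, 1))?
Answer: Rational(383161, 132) ≈ 2902.7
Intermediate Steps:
A = -1 (A = Add(-3, Mul(Rational(1, 2), Add(6, Add(-3, 1)))) = Add(-3, Mul(Rational(1, 2), Add(6, -2))) = Add(-3, Mul(Rational(1, 2), 4)) = Add(-3, 2) = -1)
z = 9 (z = Pow(-3, 2) = 9)
Function('Y')(B, N) = -12 (Function('Y')(B, N) = Add(42, Mul(-6, 9)) = Add(42, -54) = -12)
Function('j')(t) = Add(t, Pow(t, 2)) (Function('j')(t) = Add(Pow(t, 2), t) = Add(t, Pow(t, 2)))
Mul(Pow(Add(-281, -338), 2), Pow(Function('j')(Function('Y')(15, A)), -1)) = Mul(Pow(Add(-281, -338), 2), Pow(Mul(-12, Add(1, -12)), -1)) = Mul(Pow(-619, 2), Pow(Mul(-12, -11), -1)) = Mul(383161, Pow(132, -1)) = Mul(383161, Rational(1, 132)) = Rational(383161, 132)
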